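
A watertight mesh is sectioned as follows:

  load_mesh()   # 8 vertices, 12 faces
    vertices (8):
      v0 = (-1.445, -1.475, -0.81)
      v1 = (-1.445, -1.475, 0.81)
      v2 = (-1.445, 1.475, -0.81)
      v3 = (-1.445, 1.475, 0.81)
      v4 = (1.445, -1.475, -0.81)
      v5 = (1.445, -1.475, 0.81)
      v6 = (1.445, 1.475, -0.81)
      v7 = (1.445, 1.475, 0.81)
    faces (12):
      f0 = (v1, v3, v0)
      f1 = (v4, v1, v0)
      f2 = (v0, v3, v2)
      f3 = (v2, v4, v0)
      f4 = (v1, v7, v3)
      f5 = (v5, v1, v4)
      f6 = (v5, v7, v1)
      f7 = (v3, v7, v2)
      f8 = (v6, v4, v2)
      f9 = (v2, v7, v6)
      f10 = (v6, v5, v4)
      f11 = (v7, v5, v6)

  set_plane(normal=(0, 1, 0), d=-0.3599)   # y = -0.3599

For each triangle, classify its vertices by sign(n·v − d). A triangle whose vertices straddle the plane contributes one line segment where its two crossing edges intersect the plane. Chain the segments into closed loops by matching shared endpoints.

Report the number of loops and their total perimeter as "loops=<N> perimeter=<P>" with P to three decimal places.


loops=1 perimeter=9.020

Straddling triangles (8 of 12):
  (v1,v3,v0) [-+-] → (-1.445, -0.3599, 0.81)–(-1.445, -0.3599, -0.19764)  len=1.0076
  (v0,v3,v2) [-++] → (-1.445, -0.3599, -0.19764)–(-1.445, -0.3599, -0.81)  len=0.6124
  (v2,v4,v0) [+--] → (0.35258, -0.3599, -0.81)–(-1.445, -0.3599, -0.81)  len=1.7976
  (v1,v7,v3) [-++] → (-0.35258, -0.3599, 0.81)–(-1.445, -0.3599, 0.81)  len=1.0924
  (v5,v7,v1) [-+-] → (1.445, -0.3599, 0.81)–(-0.35258, -0.3599, 0.81)  len=1.7976
  (v6,v4,v2) [+-+] → (1.445, -0.3599, -0.81)–(0.35258, -0.3599, -0.81)  len=1.0924
  (v6,v5,v4) [+--] → (1.445, -0.3599, 0.19764)–(1.445, -0.3599, -0.81)  len=1.0076
  (v7,v5,v6) [+-+] → (1.445, -0.3599, 0.81)–(1.445, -0.3599, 0.19764)  len=0.6124

Chained into 1 loop(s):
  loop 1: 8 segments, perimeter = 9.0200
Total perimeter = 9.020


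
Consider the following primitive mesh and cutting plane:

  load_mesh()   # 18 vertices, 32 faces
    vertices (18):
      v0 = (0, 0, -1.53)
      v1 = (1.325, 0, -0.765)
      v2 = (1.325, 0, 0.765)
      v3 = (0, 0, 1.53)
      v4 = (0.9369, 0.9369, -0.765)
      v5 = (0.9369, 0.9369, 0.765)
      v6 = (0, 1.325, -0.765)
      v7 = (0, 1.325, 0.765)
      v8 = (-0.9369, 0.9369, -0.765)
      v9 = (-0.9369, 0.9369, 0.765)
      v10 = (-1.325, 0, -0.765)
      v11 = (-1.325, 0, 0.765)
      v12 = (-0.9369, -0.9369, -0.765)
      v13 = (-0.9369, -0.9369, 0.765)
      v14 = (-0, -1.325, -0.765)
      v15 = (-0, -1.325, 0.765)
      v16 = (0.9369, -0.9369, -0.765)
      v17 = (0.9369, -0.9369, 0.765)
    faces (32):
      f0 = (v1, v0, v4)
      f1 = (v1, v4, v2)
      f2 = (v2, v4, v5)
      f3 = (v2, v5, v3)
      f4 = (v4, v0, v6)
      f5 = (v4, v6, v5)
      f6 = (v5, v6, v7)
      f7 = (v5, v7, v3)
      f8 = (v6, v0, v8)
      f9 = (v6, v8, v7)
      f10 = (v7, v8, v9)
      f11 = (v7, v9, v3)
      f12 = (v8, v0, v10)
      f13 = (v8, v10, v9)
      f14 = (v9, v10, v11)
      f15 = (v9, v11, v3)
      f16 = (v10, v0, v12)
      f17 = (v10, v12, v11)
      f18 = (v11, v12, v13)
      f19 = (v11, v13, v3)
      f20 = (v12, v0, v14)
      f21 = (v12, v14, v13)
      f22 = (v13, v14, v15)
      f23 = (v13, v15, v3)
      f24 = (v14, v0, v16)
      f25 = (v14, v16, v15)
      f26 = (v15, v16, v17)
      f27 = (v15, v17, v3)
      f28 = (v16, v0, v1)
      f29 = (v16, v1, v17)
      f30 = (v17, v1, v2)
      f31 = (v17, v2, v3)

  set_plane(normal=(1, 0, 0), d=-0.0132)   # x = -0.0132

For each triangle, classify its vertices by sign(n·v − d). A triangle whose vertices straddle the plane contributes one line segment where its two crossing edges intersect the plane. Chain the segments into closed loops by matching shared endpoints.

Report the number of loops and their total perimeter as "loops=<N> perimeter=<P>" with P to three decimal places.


Straddling triangles (12 of 32):
  (v6,v0,v8) [++-] → (-0.0132, 0.0132, -1.51922)–(-0.0132, 1.31953, -0.765)  len=1.5084
  (v6,v8,v7) [+-+] → (-0.0132, 1.31953, -0.765)–(-0.0132, 1.31953, 0.743444)  len=1.5084
  (v7,v8,v9) [+--] → (-0.0132, 1.31953, 0.743444)–(-0.0132, 1.31953, 0.765)  len=0.0216
  (v7,v9,v3) [+-+] → (-0.0132, 1.31953, 0.765)–(-0.0132, 0.0132, 1.51922)  len=1.5084
  (v8,v0,v10) [-+-] → (-0.0132, 0.0132, -1.51922)–(-0.0132, 0, -1.52238)  len=0.0136
  (v9,v11,v3) [--+] → (-0.0132, 0, 1.52238)–(-0.0132, 0.0132, 1.51922)  len=0.0136
  (v10,v0,v12) [-+-] → (-0.0132, 0, -1.52238)–(-0.0132, -0.0132, -1.51922)  len=0.0136
  (v11,v13,v3) [--+] → (-0.0132, -0.0132, 1.51922)–(-0.0132, 0, 1.52238)  len=0.0136
  (v12,v0,v14) [-++] → (-0.0132, -0.0132, -1.51922)–(-0.0132, -1.31953, -0.765)  len=1.5084
  (v12,v14,v13) [-+-] → (-0.0132, -1.31953, -0.765)–(-0.0132, -1.31953, -0.743444)  len=0.0216
  (v13,v14,v15) [-++] → (-0.0132, -1.31953, -0.743444)–(-0.0132, -1.31953, 0.765)  len=1.5084
  (v13,v15,v3) [-++] → (-0.0132, -1.31953, 0.765)–(-0.0132, -0.0132, 1.51922)  len=1.5084

Chained into 1 loop(s):
  loop 1: 12 segments, perimeter = 9.1480
Total perimeter = 9.148

loops=1 perimeter=9.148


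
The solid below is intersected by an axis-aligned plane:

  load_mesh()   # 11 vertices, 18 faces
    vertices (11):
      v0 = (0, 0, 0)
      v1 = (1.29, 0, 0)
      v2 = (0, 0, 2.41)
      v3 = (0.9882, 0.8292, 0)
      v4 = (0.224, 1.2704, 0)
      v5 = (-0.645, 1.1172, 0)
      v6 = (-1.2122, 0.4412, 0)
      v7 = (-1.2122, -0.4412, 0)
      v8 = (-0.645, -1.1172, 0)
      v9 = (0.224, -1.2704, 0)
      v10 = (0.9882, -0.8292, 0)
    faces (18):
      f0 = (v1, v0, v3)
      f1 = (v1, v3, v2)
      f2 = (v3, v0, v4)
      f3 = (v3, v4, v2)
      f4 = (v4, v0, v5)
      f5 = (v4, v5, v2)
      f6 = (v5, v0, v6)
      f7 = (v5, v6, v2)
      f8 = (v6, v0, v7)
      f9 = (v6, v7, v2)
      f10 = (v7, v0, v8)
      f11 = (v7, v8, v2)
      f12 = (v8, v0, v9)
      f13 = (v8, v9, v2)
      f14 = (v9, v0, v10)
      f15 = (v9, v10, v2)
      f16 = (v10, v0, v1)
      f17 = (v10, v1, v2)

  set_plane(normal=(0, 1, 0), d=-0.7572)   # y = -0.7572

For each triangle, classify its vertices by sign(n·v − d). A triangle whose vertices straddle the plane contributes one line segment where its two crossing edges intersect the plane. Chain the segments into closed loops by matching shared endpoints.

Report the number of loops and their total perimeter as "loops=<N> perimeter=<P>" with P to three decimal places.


loops=1 perimeter=4.816

Straddling triangles (8 of 18):
  (v7,v0,v8) [++-] → (-0.437159, -0.7572, 0)–(-0.947059, -0.7572, 0)  len=0.5099
  (v7,v8,v2) [+-+] → (-0.947059, -0.7572, 0)–(-0.437159, -0.7572, 0.776584)  len=0.9290
  (v8,v0,v9) [-+-] → (-0.437159, -0.7572, 0)–(0.133511, -0.7572, 0)  len=0.5707
  (v8,v9,v2) [--+] → (0.133511, -0.7572, 0.973561)–(-0.437159, -0.7572, 0.776584)  len=0.6037
  (v9,v0,v10) [-+-] → (0.133511, -0.7572, 0)–(0.902394, -0.7572, 0)  len=0.7689
  (v9,v10,v2) [--+] → (0.902394, -0.7572, 0.209262)–(0.133511, -0.7572, 0.973561)  len=1.0841
  (v10,v0,v1) [-++] → (0.902394, -0.7572, 0)–(1.01441, -0.7572, 0)  len=0.1120
  (v10,v1,v2) [-++] → (1.01441, -0.7572, 0)–(0.902394, -0.7572, 0.209262)  len=0.2374

Chained into 1 loop(s):
  loop 1: 8 segments, perimeter = 4.8157
Total perimeter = 4.816


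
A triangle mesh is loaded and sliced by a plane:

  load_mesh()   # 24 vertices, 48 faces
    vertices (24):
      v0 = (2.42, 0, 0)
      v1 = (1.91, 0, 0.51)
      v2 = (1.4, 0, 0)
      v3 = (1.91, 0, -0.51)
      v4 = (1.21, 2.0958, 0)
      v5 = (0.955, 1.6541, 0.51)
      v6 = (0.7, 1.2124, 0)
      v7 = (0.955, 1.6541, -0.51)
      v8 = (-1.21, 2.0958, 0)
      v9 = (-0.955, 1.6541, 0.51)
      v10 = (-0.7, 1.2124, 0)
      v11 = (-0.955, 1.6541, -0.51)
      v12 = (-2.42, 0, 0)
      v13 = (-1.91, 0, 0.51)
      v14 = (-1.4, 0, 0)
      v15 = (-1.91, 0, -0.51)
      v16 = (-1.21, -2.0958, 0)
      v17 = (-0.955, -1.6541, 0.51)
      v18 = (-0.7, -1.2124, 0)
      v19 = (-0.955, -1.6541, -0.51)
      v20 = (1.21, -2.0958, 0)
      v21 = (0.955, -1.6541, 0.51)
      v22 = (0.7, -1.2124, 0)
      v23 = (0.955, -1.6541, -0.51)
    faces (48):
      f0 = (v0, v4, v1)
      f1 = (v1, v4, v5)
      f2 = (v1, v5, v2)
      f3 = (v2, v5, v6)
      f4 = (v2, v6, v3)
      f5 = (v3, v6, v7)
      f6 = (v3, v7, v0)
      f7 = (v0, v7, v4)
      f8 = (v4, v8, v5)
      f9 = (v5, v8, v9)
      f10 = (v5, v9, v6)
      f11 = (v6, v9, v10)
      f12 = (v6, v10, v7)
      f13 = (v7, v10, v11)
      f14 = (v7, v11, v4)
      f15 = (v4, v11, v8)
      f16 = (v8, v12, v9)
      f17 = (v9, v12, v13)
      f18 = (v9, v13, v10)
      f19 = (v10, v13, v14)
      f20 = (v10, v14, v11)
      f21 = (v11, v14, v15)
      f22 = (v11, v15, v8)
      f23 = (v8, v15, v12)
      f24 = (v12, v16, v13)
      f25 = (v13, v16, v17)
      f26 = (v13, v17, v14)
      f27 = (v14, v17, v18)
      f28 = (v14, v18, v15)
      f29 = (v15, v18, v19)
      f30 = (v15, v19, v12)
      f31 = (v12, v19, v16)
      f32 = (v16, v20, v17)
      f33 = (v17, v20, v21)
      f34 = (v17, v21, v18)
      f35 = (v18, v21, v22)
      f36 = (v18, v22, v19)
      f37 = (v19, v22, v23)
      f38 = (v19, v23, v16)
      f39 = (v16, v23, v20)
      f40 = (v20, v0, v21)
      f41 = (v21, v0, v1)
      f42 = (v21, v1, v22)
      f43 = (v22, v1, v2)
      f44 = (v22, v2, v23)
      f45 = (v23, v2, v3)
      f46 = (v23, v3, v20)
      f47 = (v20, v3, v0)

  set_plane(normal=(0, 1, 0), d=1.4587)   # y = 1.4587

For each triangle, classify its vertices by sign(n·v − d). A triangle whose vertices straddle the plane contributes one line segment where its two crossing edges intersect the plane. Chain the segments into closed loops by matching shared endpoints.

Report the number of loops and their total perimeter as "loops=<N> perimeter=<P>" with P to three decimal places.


Straddling triangles (18 of 48):
  (v0,v4,v1) [-+-] → (1.57783, 1.4587, 0)–(1.42279, 1.4587, 0.155034)  len=0.2193
  (v1,v4,v5) [-++] → (1.42279, 1.4587, 0.155034)–(1.06781, 1.4587, 0.51)  len=0.5020
  (v1,v5,v2) [-+-] → (1.06781, 1.4587, 0.51)–(1.00757, 1.4587, 0.449753)  len=0.0852
  (v2,v5,v6) [-+-] → (1.00757, 1.4587, 0.449753)–(0.842193, 1.4587, 0.284385)  len=0.2339
  (v3,v6,v7) [--+] → (0.842193, 1.4587, -0.284385)–(1.06781, 1.4587, -0.51)  len=0.3191
  (v3,v7,v0) [-+-] → (1.06781, 1.4587, -0.51)–(1.12806, 1.4587, -0.449753)  len=0.0852
  (v0,v7,v4) [-++] → (1.12806, 1.4587, -0.449753)–(1.57783, 1.4587, 0)  len=0.6361
  (v5,v9,v6) [++-] → (-0.222858, 1.4587, 0.284385)–(0.842193, 1.4587, 0.284385)  len=1.0651
  (v6,v9,v10) [-+-] → (-0.222858, 1.4587, 0.284385)–(-0.842193, 1.4587, 0.284385)  len=0.6193
  (v6,v10,v7) [--+] → (0.222858, 1.4587, -0.284385)–(0.842193, 1.4587, -0.284385)  len=0.6193
  (v7,v10,v11) [+-+] → (0.222858, 1.4587, -0.284385)–(-0.842193, 1.4587, -0.284385)  len=1.0651
  (v8,v12,v9) [+-+] → (-1.57783, 1.4587, 0)–(-1.12806, 1.4587, 0.449753)  len=0.6361
  (v9,v12,v13) [+--] → (-1.12806, 1.4587, 0.449753)–(-1.06781, 1.4587, 0.51)  len=0.0852
  (v9,v13,v10) [+--] → (-1.06781, 1.4587, 0.51)–(-0.842193, 1.4587, 0.284385)  len=0.3191
  (v10,v14,v11) [--+] → (-1.00757, 1.4587, -0.449753)–(-0.842193, 1.4587, -0.284385)  len=0.2339
  (v11,v14,v15) [+--] → (-1.00757, 1.4587, -0.449753)–(-1.06781, 1.4587, -0.51)  len=0.0852
  (v11,v15,v8) [+-+] → (-1.06781, 1.4587, -0.51)–(-1.42279, 1.4587, -0.155034)  len=0.5020
  (v8,v15,v12) [+--] → (-1.42279, 1.4587, -0.155034)–(-1.57783, 1.4587, 0)  len=0.2193

Chained into 1 loop(s):
  loop 1: 18 segments, perimeter = 7.5301
Total perimeter = 7.530

loops=1 perimeter=7.530


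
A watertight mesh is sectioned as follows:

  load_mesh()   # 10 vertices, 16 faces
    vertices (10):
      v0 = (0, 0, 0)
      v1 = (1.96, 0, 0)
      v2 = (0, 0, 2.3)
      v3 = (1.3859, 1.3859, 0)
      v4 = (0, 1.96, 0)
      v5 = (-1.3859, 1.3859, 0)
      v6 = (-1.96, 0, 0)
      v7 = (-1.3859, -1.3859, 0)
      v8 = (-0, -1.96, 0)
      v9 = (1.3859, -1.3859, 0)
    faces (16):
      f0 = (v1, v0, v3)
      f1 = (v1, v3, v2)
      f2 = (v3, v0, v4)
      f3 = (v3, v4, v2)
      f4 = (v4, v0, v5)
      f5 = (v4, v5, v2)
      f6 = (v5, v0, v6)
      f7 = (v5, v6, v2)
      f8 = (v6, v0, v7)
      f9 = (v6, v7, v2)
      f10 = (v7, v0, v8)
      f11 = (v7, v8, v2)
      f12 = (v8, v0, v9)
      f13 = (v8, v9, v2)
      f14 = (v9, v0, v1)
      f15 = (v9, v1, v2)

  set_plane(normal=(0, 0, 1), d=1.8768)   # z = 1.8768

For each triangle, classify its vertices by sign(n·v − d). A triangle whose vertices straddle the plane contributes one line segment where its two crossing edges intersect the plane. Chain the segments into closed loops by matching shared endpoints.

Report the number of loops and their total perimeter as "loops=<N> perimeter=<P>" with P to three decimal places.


loops=1 perimeter=2.208

Straddling triangles (8 of 16):
  (v1,v3,v2) [--+] → (0.255006, 0.255006, 1.8768)–(0.36064, 0, 1.8768)  len=0.2760
  (v3,v4,v2) [--+] → (0, 0.36064, 1.8768)–(0.255006, 0.255006, 1.8768)  len=0.2760
  (v4,v5,v2) [--+] → (-0.255006, 0.255006, 1.8768)–(0, 0.36064, 1.8768)  len=0.2760
  (v5,v6,v2) [--+] → (-0.36064, 0, 1.8768)–(-0.255006, 0.255006, 1.8768)  len=0.2760
  (v6,v7,v2) [--+] → (-0.255006, -0.255006, 1.8768)–(-0.36064, 0, 1.8768)  len=0.2760
  (v7,v8,v2) [--+] → (0, -0.36064, 1.8768)–(-0.255006, -0.255006, 1.8768)  len=0.2760
  (v8,v9,v2) [--+] → (0.255006, -0.255006, 1.8768)–(0, -0.36064, 1.8768)  len=0.2760
  (v9,v1,v2) [--+] → (0.36064, 0, 1.8768)–(0.255006, -0.255006, 1.8768)  len=0.2760

Chained into 1 loop(s):
  loop 1: 8 segments, perimeter = 2.2082
Total perimeter = 2.208


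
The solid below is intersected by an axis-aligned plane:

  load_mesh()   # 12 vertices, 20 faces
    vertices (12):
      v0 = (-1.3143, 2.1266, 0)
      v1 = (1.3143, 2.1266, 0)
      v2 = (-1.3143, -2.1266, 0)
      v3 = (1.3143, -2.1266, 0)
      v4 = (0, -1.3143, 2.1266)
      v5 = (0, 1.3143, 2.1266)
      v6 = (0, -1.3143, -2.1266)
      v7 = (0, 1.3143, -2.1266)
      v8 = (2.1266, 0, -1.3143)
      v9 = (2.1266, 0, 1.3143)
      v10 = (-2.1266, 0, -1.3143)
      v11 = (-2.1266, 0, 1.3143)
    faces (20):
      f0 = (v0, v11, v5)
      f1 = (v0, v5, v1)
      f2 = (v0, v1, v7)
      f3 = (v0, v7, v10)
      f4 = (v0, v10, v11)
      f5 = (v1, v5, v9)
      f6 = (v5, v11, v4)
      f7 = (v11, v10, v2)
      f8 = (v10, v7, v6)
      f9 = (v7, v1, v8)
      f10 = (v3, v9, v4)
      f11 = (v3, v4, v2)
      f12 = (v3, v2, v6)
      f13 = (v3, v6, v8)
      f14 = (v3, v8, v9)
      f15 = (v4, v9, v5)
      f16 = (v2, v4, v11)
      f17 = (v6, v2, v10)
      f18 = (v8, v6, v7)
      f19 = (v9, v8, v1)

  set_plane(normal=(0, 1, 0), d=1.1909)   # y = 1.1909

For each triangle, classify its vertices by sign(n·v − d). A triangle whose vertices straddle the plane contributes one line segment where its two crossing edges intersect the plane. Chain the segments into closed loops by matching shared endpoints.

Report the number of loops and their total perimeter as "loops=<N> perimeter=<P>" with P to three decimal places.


Straddling triangles (10 of 20):
  (v0,v11,v5) [+-+] → (-1.67171, 1.1909, 0.57829)–(-0.199667, 1.1909, 2.05033)  len=2.0818
  (v0,v7,v10) [++-] → (-0.199667, 1.1909, -2.05033)–(-1.67171, 1.1909, -0.57829)  len=2.0818
  (v0,v10,v11) [+--] → (-1.67171, 1.1909, -0.57829)–(-1.67171, 1.1909, 0.57829)  len=1.1566
  (v1,v5,v9) [++-] → (0.199667, 1.1909, 2.05033)–(1.67171, 1.1909, 0.57829)  len=2.0818
  (v5,v11,v4) [+--] → (-0.199667, 1.1909, 2.05033)–(0, 1.1909, 2.1266)  len=0.2137
  (v10,v7,v6) [-+-] → (-0.199667, 1.1909, -2.05033)–(0, 1.1909, -2.1266)  len=0.2137
  (v7,v1,v8) [++-] → (1.67171, 1.1909, -0.57829)–(0.199667, 1.1909, -2.05033)  len=2.0818
  (v4,v9,v5) [--+] → (0.199667, 1.1909, 2.05033)–(0, 1.1909, 2.1266)  len=0.2137
  (v8,v6,v7) [--+] → (0, 1.1909, -2.1266)–(0.199667, 1.1909, -2.05033)  len=0.2137
  (v9,v8,v1) [--+] → (1.67171, 1.1909, -0.57829)–(1.67171, 1.1909, 0.57829)  len=1.1566

Chained into 1 loop(s):
  loop 1: 10 segments, perimeter = 11.4952
Total perimeter = 11.495

loops=1 perimeter=11.495


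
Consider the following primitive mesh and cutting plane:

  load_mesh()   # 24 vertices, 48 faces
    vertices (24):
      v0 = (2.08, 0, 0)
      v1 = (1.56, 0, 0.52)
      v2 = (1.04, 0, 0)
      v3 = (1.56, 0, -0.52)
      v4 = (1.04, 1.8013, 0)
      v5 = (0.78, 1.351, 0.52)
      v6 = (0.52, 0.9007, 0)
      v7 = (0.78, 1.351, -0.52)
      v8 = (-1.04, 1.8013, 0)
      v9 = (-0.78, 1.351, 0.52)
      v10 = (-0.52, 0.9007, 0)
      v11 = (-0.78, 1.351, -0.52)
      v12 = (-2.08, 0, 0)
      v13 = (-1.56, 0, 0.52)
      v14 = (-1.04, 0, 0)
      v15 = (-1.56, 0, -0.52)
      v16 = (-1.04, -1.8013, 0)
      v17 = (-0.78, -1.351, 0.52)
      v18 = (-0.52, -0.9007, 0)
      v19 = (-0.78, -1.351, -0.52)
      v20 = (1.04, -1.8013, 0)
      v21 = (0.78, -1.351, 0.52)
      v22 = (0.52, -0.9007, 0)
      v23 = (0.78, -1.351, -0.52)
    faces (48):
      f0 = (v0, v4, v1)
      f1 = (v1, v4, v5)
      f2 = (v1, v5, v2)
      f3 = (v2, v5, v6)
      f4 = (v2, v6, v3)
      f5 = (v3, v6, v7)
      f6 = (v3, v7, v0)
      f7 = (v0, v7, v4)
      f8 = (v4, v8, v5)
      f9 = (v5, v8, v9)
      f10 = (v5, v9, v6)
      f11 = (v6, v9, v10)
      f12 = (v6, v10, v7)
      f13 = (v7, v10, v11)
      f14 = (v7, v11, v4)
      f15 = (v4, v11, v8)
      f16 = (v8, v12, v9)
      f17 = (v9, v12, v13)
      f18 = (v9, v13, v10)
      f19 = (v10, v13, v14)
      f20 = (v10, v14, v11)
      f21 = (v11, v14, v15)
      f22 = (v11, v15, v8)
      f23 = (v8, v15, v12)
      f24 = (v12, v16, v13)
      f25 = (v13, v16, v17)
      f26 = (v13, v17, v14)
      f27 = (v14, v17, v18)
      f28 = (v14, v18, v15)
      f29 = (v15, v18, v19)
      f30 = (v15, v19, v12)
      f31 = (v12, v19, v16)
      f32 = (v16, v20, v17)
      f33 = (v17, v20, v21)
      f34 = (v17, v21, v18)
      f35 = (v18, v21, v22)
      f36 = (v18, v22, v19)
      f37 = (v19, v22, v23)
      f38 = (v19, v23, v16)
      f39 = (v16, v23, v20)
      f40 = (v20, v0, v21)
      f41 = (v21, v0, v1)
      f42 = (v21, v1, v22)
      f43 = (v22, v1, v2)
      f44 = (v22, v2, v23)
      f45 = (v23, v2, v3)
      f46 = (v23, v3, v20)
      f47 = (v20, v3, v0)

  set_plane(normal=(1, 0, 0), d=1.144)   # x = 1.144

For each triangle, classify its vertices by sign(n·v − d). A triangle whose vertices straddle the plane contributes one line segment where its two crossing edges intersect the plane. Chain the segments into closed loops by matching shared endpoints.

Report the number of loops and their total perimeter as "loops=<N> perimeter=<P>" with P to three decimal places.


Straddling triangles (14 of 48):
  (v0,v4,v1) [+-+] → (1.144, 1.62117, 0)–(1.144, 1.44104, 0.104)  len=0.2080
  (v1,v4,v5) [+--] → (1.144, 1.44104, 0.104)–(1.144, 0.720533, 0.52)  len=0.8320
  (v1,v5,v2) [+--] → (1.144, 0.720533, 0.52)–(1.144, 0, 0.104)  len=0.8320
  (v2,v6,v3) [--+] → (1.144, 0.36028, -0.312)–(1.144, 0, -0.104)  len=0.4160
  (v3,v6,v7) [+--] → (1.144, 0.36028, -0.312)–(1.144, 0.720533, -0.52)  len=0.4160
  (v3,v7,v0) [+-+] → (1.144, 0.720533, -0.52)–(1.144, 0.97272, -0.3744)  len=0.2912
  (v0,v7,v4) [+--] → (1.144, 0.97272, -0.3744)–(1.144, 1.62117, 0)  len=0.7488
  (v20,v0,v21) [-+-] → (1.144, -1.62117, 0)–(1.144, -0.97272, 0.3744)  len=0.7488
  (v21,v0,v1) [-++] → (1.144, -0.97272, 0.3744)–(1.144, -0.720533, 0.52)  len=0.2912
  (v21,v1,v22) [-+-] → (1.144, -0.720533, 0.52)–(1.144, -0.36028, 0.312)  len=0.4160
  (v22,v1,v2) [-+-] → (1.144, -0.36028, 0.312)–(1.144, 0, 0.104)  len=0.4160
  (v23,v2,v3) [--+] → (1.144, 0, -0.104)–(1.144, -0.720533, -0.52)  len=0.8320
  (v23,v3,v20) [-+-] → (1.144, -0.720533, -0.52)–(1.144, -1.44104, -0.104)  len=0.8320
  (v20,v3,v0) [-++] → (1.144, -1.44104, -0.104)–(1.144, -1.62117, 0)  len=0.2080

Chained into 1 loop(s):
  loop 1: 14 segments, perimeter = 7.4879
Total perimeter = 7.488

loops=1 perimeter=7.488


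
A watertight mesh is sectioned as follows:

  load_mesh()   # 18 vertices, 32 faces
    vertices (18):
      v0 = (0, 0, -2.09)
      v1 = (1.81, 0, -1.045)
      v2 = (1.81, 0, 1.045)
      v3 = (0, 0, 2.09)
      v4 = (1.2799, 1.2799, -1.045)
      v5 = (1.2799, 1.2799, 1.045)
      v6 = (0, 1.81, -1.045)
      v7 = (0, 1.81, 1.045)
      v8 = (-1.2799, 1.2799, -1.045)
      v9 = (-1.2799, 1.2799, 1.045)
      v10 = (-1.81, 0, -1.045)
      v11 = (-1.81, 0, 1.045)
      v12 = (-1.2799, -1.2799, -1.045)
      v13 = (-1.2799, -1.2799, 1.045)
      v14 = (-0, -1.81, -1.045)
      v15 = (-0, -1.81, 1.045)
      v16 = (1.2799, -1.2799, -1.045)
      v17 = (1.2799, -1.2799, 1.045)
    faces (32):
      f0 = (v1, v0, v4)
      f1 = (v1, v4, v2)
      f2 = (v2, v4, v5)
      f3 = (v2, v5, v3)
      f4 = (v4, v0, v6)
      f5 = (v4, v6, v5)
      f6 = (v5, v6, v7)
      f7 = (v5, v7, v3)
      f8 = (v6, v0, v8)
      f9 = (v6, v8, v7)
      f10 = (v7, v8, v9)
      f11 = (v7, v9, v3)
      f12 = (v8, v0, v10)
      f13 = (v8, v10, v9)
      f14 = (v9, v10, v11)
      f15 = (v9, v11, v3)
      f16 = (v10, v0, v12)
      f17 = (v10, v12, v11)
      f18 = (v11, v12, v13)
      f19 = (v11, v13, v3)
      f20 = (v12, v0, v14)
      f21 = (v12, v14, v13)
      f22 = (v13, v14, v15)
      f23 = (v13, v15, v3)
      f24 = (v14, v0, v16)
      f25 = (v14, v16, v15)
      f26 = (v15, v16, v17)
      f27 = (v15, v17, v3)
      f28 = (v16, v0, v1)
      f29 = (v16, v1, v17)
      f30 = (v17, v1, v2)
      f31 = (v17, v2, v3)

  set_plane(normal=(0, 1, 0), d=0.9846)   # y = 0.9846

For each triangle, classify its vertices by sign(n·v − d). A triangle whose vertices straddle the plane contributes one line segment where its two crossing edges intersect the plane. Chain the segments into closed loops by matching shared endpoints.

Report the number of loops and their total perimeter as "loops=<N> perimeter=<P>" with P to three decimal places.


loops=1 perimeter=10.158

Straddling triangles (12 of 32):
  (v1,v0,v4) [--+] → (0.9846, 0.9846, -1.2861)–(1.40221, 0.9846, -1.045)  len=0.4822
  (v1,v4,v2) [-+-] → (1.40221, 0.9846, -1.045)–(1.40221, 0.9846, -0.562793)  len=0.4822
  (v2,v4,v5) [-++] → (1.40221, 0.9846, -0.562793)–(1.40221, 0.9846, 1.045)  len=1.6078
  (v2,v5,v3) [-+-] → (1.40221, 0.9846, 1.045)–(0.9846, 0.9846, 1.2861)  len=0.4822
  (v4,v0,v6) [+-+] → (0.9846, 0.9846, -1.2861)–(0, 0.9846, -1.52154)  len=1.0124
  (v5,v7,v3) [++-] → (0, 0.9846, 1.52154)–(0.9846, 0.9846, 1.2861)  len=1.0124
  (v6,v0,v8) [+-+] → (0, 0.9846, -1.52154)–(-0.9846, 0.9846, -1.2861)  len=1.0124
  (v7,v9,v3) [++-] → (-0.9846, 0.9846, 1.2861)–(0, 0.9846, 1.52154)  len=1.0124
  (v8,v0,v10) [+--] → (-0.9846, 0.9846, -1.2861)–(-1.40221, 0.9846, -1.045)  len=0.4822
  (v8,v10,v9) [+-+] → (-1.40221, 0.9846, -1.045)–(-1.40221, 0.9846, 0.562793)  len=1.6078
  (v9,v10,v11) [+--] → (-1.40221, 0.9846, 0.562793)–(-1.40221, 0.9846, 1.045)  len=0.4822
  (v9,v11,v3) [+--] → (-1.40221, 0.9846, 1.045)–(-0.9846, 0.9846, 1.2861)  len=0.4822

Chained into 1 loop(s):
  loop 1: 12 segments, perimeter = 10.1583
Total perimeter = 10.158


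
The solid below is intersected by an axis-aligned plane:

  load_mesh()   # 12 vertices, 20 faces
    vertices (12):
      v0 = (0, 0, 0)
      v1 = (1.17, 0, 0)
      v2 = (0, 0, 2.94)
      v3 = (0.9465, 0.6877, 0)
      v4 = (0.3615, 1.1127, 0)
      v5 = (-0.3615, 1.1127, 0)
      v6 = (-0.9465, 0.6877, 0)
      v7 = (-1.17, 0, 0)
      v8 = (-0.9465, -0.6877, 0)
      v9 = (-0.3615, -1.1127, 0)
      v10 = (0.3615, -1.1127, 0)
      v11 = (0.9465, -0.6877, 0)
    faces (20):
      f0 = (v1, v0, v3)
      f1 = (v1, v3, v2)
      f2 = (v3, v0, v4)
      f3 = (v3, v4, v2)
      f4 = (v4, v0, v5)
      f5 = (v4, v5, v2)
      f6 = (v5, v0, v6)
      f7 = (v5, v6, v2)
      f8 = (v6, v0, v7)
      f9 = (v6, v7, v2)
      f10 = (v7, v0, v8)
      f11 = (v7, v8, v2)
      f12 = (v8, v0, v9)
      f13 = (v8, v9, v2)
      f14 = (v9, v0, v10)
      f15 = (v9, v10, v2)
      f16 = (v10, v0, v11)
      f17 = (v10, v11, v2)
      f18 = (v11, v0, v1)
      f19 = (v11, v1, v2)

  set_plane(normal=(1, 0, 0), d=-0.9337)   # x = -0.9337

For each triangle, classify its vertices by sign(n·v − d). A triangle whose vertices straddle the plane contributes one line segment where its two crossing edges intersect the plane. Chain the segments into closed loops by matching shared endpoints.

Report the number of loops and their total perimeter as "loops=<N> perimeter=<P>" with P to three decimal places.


Straddling triangles (8 of 20):
  (v5,v0,v6) [++-] → (-0.9337, 0.6784, 0)–(-0.9337, 0.696999, 0)  len=0.0186
  (v5,v6,v2) [+-+] → (-0.9337, 0.696999, 0)–(-0.9337, 0.6784, 0.0397591)  len=0.0439
  (v6,v0,v7) [-+-] → (-0.9337, 0.6784, 0)–(-0.9337, 0, 0)  len=0.6784
  (v6,v7,v2) [--+] → (-0.9337, 0, 0.593779)–(-0.9337, 0.6784, 0.0397591)  len=0.8759
  (v7,v0,v8) [-+-] → (-0.9337, 0, 0)–(-0.9337, -0.6784, 0)  len=0.6784
  (v7,v8,v2) [--+] → (-0.9337, -0.6784, 0.0397591)–(-0.9337, 0, 0.593779)  len=0.8759
  (v8,v0,v9) [-++] → (-0.9337, -0.6784, 0)–(-0.9337, -0.696999, 0)  len=0.0186
  (v8,v9,v2) [-++] → (-0.9337, -0.696999, 0)–(-0.9337, -0.6784, 0.0397591)  len=0.0439

Chained into 1 loop(s):
  loop 1: 8 segments, perimeter = 3.2335
Total perimeter = 3.234

loops=1 perimeter=3.234


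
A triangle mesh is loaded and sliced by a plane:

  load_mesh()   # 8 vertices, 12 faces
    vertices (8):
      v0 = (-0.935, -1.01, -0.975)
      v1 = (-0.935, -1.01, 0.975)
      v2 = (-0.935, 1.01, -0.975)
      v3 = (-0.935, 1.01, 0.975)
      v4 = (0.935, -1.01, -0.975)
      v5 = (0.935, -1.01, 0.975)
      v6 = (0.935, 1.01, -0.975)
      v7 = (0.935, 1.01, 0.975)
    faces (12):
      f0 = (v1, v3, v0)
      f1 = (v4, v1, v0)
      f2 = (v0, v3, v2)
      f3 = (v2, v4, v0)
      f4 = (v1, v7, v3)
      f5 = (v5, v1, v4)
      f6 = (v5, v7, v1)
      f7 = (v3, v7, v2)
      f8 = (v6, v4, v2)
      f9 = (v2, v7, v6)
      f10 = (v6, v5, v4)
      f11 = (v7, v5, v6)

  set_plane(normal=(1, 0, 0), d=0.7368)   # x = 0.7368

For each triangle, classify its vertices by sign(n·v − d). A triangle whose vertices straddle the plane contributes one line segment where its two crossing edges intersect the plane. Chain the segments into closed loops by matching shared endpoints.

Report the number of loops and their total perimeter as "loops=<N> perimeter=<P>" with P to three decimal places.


Straddling triangles (8 of 12):
  (v4,v1,v0) [+--] → (0.7368, -1.01, -0.768321)–(0.7368, -1.01, -0.975)  len=0.2067
  (v2,v4,v0) [-+-] → (0.7368, -0.795902, -0.975)–(0.7368, -1.01, -0.975)  len=0.2141
  (v1,v7,v3) [-+-] → (0.7368, 0.795902, 0.975)–(0.7368, 1.01, 0.975)  len=0.2141
  (v5,v1,v4) [+-+] → (0.7368, -1.01, 0.975)–(0.7368, -1.01, -0.768321)  len=1.7433
  (v5,v7,v1) [++-] → (0.7368, 0.795902, 0.975)–(0.7368, -1.01, 0.975)  len=1.8059
  (v3,v7,v2) [-+-] → (0.7368, 1.01, 0.975)–(0.7368, 1.01, 0.768321)  len=0.2067
  (v6,v4,v2) [++-] → (0.7368, -0.795902, -0.975)–(0.7368, 1.01, -0.975)  len=1.8059
  (v2,v7,v6) [-++] → (0.7368, 1.01, 0.768321)–(0.7368, 1.01, -0.975)  len=1.7433

Chained into 1 loop(s):
  loop 1: 8 segments, perimeter = 7.9400
Total perimeter = 7.940

loops=1 perimeter=7.940


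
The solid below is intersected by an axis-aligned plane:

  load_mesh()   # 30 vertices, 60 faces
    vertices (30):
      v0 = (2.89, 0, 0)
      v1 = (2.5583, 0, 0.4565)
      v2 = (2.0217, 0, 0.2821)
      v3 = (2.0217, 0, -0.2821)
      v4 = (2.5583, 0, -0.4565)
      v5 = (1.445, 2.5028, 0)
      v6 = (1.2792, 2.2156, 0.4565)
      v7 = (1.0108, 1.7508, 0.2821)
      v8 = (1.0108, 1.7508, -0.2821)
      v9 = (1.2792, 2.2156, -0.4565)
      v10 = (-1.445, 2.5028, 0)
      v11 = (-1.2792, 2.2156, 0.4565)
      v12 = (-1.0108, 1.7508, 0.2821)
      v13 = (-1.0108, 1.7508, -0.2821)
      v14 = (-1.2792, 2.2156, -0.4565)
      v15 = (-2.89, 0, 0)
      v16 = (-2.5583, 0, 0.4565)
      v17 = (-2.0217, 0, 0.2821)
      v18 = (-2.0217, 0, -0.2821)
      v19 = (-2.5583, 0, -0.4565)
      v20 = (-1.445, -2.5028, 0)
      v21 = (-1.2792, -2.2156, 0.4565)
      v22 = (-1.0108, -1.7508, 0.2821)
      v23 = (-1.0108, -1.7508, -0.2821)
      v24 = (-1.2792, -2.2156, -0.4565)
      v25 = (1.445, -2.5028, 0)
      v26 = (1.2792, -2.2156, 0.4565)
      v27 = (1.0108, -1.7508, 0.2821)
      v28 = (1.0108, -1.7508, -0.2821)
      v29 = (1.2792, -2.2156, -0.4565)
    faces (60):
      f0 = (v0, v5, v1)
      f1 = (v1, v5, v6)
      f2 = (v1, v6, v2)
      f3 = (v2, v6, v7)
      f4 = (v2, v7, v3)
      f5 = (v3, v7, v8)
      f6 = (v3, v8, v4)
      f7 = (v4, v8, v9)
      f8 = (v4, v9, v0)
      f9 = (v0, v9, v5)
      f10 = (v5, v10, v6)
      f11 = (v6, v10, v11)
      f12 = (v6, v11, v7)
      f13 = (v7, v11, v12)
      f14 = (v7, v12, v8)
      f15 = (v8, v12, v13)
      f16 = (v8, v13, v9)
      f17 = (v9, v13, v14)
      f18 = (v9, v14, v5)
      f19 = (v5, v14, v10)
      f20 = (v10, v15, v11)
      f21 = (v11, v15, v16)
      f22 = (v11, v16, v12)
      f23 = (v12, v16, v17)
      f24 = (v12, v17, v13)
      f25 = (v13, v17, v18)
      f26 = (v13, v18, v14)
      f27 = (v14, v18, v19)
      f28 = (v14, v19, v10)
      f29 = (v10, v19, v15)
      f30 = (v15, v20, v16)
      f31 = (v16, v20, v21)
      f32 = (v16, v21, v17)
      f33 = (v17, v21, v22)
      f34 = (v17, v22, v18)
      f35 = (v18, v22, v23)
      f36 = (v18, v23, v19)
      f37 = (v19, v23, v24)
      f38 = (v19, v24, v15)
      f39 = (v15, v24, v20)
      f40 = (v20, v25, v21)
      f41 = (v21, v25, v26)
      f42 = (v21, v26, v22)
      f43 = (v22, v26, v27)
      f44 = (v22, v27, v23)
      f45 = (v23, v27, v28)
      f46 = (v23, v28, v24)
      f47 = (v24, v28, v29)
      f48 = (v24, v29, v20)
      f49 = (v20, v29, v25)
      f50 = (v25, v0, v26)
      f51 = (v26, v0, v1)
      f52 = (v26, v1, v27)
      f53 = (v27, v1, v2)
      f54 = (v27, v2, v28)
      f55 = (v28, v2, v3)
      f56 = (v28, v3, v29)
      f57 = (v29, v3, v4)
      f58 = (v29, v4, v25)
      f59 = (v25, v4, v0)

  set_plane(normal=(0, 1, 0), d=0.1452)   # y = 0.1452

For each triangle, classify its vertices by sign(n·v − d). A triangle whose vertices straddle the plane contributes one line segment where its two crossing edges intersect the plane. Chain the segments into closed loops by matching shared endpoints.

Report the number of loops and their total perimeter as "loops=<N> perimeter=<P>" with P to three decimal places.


loops=2 perimeter=5.642

Straddling triangles (20 of 60):
  (v0,v5,v1) [-+-] → (2.80617, 0.1452, 0)–(2.49371, 0.1452, 0.430016)  len=0.5315
  (v1,v5,v6) [-++] → (2.49371, 0.1452, 0.430016)–(2.47447, 0.1452, 0.4565)  len=0.0327
  (v1,v6,v2) [-+-] → (2.47447, 0.1452, 0.4565)–(1.97304, 0.1452, 0.293529)  len=0.5273
  (v2,v6,v7) [-++] → (1.97304, 0.1452, 0.293529)–(1.93786, 0.1452, 0.2821)  len=0.0370
  (v2,v7,v3) [-+-] → (1.93786, 0.1452, 0.2821)–(1.93786, 0.1452, -0.235309)  len=0.5174
  (v3,v7,v8) [-++] → (1.93786, 0.1452, -0.235309)–(1.93786, 0.1452, -0.2821)  len=0.0468
  (v3,v8,v4) [-+-] → (1.93786, 0.1452, -0.2821)–(2.42996, 0.1452, -0.442036)  len=0.5174
  (v4,v8,v9) [-++] → (2.42996, 0.1452, -0.442036)–(2.47447, 0.1452, -0.4565)  len=0.0468
  (v4,v9,v0) [-+-] → (2.47447, 0.1452, -0.4565)–(2.78444, 0.1452, -0.0299169)  len=0.5273
  (v0,v9,v5) [-++] → (2.78444, 0.1452, -0.0299169)–(2.80617, 0.1452, 0)  len=0.0370
  (v10,v15,v11) [+-+] → (-2.80617, 0.1452, 0)–(-2.78444, 0.1452, 0.0299169)  len=0.0370
  (v11,v15,v16) [+--] → (-2.78444, 0.1452, 0.0299169)–(-2.47447, 0.1452, 0.4565)  len=0.5273
  (v11,v16,v12) [+-+] → (-2.47447, 0.1452, 0.4565)–(-2.42996, 0.1452, 0.442036)  len=0.0468
  (v12,v16,v17) [+--] → (-2.42996, 0.1452, 0.442036)–(-1.93786, 0.1452, 0.2821)  len=0.5174
  (v12,v17,v13) [+-+] → (-1.93786, 0.1452, 0.2821)–(-1.93786, 0.1452, 0.235309)  len=0.0468
  (v13,v17,v18) [+--] → (-1.93786, 0.1452, 0.235309)–(-1.93786, 0.1452, -0.2821)  len=0.5174
  (v13,v18,v14) [+-+] → (-1.93786, 0.1452, -0.2821)–(-1.97304, 0.1452, -0.293529)  len=0.0370
  (v14,v18,v19) [+--] → (-1.97304, 0.1452, -0.293529)–(-2.47447, 0.1452, -0.4565)  len=0.5273
  (v14,v19,v10) [+-+] → (-2.47447, 0.1452, -0.4565)–(-2.49371, 0.1452, -0.430016)  len=0.0327
  (v10,v19,v15) [+--] → (-2.49371, 0.1452, -0.430016)–(-2.80617, 0.1452, 0)  len=0.5315

Chained into 2 loop(s):
  loop 1: 10 segments, perimeter = 2.8212
  loop 2: 10 segments, perimeter = 2.8212
Total perimeter = 5.642


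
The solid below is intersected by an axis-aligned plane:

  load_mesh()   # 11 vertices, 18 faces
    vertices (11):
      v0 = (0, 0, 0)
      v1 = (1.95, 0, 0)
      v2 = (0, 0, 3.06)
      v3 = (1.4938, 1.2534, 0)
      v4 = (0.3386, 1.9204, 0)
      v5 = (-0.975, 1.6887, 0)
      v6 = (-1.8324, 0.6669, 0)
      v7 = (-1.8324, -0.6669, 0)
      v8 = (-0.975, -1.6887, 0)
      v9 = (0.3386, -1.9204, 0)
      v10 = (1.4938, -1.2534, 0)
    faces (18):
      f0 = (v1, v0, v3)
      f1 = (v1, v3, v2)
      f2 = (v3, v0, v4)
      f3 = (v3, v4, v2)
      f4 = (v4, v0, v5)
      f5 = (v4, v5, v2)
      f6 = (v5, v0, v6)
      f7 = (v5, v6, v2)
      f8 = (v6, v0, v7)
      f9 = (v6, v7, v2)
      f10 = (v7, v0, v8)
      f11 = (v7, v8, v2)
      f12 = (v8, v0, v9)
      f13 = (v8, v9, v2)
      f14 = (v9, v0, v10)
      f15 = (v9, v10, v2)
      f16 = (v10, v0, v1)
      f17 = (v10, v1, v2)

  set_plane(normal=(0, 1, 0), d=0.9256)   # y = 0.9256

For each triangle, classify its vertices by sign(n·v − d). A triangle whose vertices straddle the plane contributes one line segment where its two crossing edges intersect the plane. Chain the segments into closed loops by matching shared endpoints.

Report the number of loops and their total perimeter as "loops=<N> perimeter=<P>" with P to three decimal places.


loops=1 perimeter=7.883

Straddling triangles (8 of 18):
  (v1,v0,v3) [--+] → (1.10313, 0.9256, 0)–(1.61311, 0.9256, 0)  len=0.5100
  (v1,v3,v2) [-+-] → (1.61311, 0.9256, 0)–(1.10313, 0.9256, 0.800278)  len=0.9490
  (v3,v0,v4) [+-+] → (1.10313, 0.9256, 0)–(0.163199, 0.9256, 0)  len=0.9399
  (v3,v4,v2) [++-] → (0.163199, 0.9256, 1.58513)–(1.10313, 0.9256, 0.800278)  len=1.2245
  (v4,v0,v5) [+-+] → (0.163199, 0.9256, 0)–(-0.534411, 0.9256, 0)  len=0.6976
  (v4,v5,v2) [++-] → (-0.534411, 0.9256, 1.38277)–(0.163199, 0.9256, 1.58513)  len=0.7264
  (v5,v0,v6) [+--] → (-0.534411, 0.9256, 0)–(-1.61532, 0.9256, 0)  len=1.0809
  (v5,v6,v2) [+--] → (-1.61532, 0.9256, 0)–(-0.534411, 0.9256, 1.38277)  len=1.7551

Chained into 1 loop(s):
  loop 1: 8 segments, perimeter = 7.8834
Total perimeter = 7.883


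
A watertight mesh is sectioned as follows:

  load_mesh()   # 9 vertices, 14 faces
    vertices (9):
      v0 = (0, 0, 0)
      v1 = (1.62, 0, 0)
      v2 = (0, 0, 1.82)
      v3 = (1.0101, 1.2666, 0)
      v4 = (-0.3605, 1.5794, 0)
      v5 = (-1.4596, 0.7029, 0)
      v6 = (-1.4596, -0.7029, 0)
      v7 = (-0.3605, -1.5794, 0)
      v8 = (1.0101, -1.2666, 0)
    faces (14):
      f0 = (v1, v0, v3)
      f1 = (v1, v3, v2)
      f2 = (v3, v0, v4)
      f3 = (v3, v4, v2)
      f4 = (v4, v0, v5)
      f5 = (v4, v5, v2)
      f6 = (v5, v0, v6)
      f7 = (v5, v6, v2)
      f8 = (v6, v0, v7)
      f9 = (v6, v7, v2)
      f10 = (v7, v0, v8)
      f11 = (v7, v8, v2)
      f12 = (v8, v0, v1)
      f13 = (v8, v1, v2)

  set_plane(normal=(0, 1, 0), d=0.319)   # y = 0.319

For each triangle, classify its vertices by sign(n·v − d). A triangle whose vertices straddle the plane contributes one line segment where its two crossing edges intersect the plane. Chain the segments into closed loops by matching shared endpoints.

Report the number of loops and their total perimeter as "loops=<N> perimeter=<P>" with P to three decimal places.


loops=1 perimeter=7.109

Straddling triangles (8 of 14):
  (v1,v0,v3) [--+] → (0.254399, 0.319, 0)–(1.46639, 0.319, 0)  len=1.2120
  (v1,v3,v2) [-+-] → (1.46639, 0.319, 0)–(0.254399, 0.319, 1.36162)  len=1.8229
  (v3,v0,v4) [+-+] → (0.254399, 0.319, 0)–(-0.0728121, 0.319, 0)  len=0.3272
  (v3,v4,v2) [++-] → (-0.0728121, 0.319, 1.4524)–(0.254399, 0.319, 1.36162)  len=0.3396
  (v4,v0,v5) [+-+] → (-0.0728121, 0.319, 0)–(-0.662416, 0.319, 0)  len=0.5896
  (v4,v5,v2) [++-] → (-0.662416, 0.319, 0.994022)–(-0.0728121, 0.319, 1.4524)  len=0.7468
  (v5,v0,v6) [+--] → (-0.662416, 0.319, 0)–(-1.4596, 0.319, 0)  len=0.7972
  (v5,v6,v2) [+--] → (-1.4596, 0.319, 0)–(-0.662416, 0.319, 0.994022)  len=1.2742

Chained into 1 loop(s):
  loop 1: 8 segments, perimeter = 7.1095
Total perimeter = 7.109


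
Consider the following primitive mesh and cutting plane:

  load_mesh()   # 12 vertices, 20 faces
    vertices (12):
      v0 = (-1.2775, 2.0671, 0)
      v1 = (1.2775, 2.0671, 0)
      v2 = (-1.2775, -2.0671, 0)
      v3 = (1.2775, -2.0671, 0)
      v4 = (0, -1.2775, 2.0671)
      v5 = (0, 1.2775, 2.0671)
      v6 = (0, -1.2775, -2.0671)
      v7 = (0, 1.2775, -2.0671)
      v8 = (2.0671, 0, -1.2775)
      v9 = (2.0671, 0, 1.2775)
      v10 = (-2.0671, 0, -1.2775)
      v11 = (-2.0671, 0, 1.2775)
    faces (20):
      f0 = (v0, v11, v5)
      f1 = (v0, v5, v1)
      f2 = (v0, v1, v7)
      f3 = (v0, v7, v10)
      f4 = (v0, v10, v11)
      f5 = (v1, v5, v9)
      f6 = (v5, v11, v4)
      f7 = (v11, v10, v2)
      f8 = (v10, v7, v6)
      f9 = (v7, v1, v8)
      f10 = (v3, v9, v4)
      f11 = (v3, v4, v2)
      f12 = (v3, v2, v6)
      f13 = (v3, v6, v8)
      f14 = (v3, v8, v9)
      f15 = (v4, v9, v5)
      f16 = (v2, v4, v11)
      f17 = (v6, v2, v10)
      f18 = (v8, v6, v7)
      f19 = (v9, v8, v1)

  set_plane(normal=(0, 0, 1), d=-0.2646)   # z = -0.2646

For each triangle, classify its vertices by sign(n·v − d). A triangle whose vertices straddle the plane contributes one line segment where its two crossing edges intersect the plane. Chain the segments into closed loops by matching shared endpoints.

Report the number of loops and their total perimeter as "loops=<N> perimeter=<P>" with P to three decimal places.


loops=1 perimeter=13.324

Straddling triangles (10 of 20):
  (v0,v1,v7) [++-] → (1.11397, 1.96603, -0.2646)–(-1.11397, 1.96603, -0.2646)  len=2.2279
  (v0,v7,v10) [+--] → (-1.11397, 1.96603, -0.2646)–(-1.44104, 1.63896, -0.2646)  len=0.4625
  (v0,v10,v11) [+-+] → (-1.44104, 1.63896, -0.2646)–(-2.0671, 0, -0.2646)  len=1.7545
  (v11,v10,v2) [+-+] → (-2.0671, 0, -0.2646)–(-1.44104, -1.63896, -0.2646)  len=1.7545
  (v7,v1,v8) [-+-] → (1.11397, 1.96603, -0.2646)–(1.44104, 1.63896, -0.2646)  len=0.4625
  (v3,v2,v6) [++-] → (-1.11397, -1.96603, -0.2646)–(1.11397, -1.96603, -0.2646)  len=2.2279
  (v3,v6,v8) [+--] → (1.11397, -1.96603, -0.2646)–(1.44104, -1.63896, -0.2646)  len=0.4625
  (v3,v8,v9) [+-+] → (1.44104, -1.63896, -0.2646)–(2.0671, 0, -0.2646)  len=1.7545
  (v6,v2,v10) [-+-] → (-1.11397, -1.96603, -0.2646)–(-1.44104, -1.63896, -0.2646)  len=0.4625
  (v9,v8,v1) [+-+] → (2.0671, 0, -0.2646)–(1.44104, 1.63896, -0.2646)  len=1.7545

Chained into 1 loop(s):
  loop 1: 10 segments, perimeter = 13.3239
Total perimeter = 13.324


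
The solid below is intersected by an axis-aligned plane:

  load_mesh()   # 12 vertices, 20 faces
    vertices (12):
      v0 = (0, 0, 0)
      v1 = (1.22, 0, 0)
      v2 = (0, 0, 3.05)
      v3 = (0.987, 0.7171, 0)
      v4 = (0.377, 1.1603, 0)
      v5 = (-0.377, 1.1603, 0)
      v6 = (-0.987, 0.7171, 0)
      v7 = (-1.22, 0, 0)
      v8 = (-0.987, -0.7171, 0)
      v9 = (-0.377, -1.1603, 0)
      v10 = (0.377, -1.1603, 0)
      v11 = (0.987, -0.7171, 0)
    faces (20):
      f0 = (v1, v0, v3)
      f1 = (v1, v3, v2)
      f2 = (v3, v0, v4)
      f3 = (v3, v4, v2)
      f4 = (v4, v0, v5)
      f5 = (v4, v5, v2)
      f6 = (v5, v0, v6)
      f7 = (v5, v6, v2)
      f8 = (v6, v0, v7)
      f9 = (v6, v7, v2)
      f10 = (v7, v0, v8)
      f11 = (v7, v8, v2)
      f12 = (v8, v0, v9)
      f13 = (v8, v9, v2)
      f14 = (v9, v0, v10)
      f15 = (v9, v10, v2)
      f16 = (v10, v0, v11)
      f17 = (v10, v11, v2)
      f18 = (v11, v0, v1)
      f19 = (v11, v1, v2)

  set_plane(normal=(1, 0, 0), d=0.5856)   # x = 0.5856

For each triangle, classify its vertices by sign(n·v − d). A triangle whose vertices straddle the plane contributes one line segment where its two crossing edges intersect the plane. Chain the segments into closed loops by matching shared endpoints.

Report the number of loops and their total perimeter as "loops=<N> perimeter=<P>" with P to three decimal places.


Straddling triangles (8 of 20):
  (v1,v0,v3) [+-+] → (0.5856, 0, 0)–(0.5856, 0.425465, 0)  len=0.4255
  (v1,v3,v2) [++-] → (0.5856, 0.425465, 1.2404)–(0.5856, 0, 1.586)  len=0.5481
  (v3,v0,v4) [+--] → (0.5856, 0.425465, 0)–(0.5856, 1.00874, 0)  len=0.5833
  (v3,v4,v2) [+--] → (0.5856, 1.00874, 0)–(0.5856, 0.425465, 1.2404)  len=1.3707
  (v10,v0,v11) [--+] → (0.5856, -0.425465, 0)–(0.5856, -1.00874, 0)  len=0.5833
  (v10,v11,v2) [-+-] → (0.5856, -1.00874, 0)–(0.5856, -0.425465, 1.2404)  len=1.3707
  (v11,v0,v1) [+-+] → (0.5856, -0.425465, 0)–(0.5856, 0, 0)  len=0.4255
  (v11,v1,v2) [++-] → (0.5856, 0, 1.586)–(0.5856, -0.425465, 1.2404)  len=0.5481

Chained into 1 loop(s):
  loop 1: 8 segments, perimeter = 5.8551
Total perimeter = 5.855

loops=1 perimeter=5.855
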